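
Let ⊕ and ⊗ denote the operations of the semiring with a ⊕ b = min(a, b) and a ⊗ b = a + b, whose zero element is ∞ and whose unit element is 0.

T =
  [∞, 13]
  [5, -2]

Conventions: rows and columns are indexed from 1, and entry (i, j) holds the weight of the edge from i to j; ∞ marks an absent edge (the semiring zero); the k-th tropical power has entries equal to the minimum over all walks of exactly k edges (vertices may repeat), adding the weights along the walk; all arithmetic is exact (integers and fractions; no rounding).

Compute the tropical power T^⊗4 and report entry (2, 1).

T^⊗2:
  [18, 11]
  [3, -4]
T^⊗3:
  [16, 9]
  [1, -6]
T^⊗4:
  [14, 7]
  [-1, -8]
Key observation: the optimum is the walk 2->2->2->2->1, with weight (-2) + (-2) + (-2) + 5 = -1.
Optimal value attained by: walk 2->2->2->2->1.
Answer: (T^⊗4)[2][1] = -1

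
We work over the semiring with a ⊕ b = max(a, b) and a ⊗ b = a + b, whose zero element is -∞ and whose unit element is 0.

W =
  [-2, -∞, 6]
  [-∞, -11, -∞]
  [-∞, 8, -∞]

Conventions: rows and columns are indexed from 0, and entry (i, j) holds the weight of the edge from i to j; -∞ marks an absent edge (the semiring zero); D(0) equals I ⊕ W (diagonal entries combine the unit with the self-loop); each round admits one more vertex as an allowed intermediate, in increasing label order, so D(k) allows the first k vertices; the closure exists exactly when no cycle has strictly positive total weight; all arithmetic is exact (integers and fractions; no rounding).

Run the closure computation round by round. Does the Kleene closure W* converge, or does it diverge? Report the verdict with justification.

D(0):
  [0, -∞, 6]
  [-∞, 0, -∞]
  [-∞, 8, 0]
D(1):
  [0, -∞, 6]
  [-∞, 0, -∞]
  [-∞, 8, 0]
D(2):
  [0, -∞, 6]
  [-∞, 0, -∞]
  [-∞, 8, 0]
D(3):
  [0, 14, 6]
  [-∞, 0, -∞]
  [-∞, 8, 0]
Key observation: every diagonal entry stays at the unit through all rounds, so no improving cycle exists.
Answer: CONVERGES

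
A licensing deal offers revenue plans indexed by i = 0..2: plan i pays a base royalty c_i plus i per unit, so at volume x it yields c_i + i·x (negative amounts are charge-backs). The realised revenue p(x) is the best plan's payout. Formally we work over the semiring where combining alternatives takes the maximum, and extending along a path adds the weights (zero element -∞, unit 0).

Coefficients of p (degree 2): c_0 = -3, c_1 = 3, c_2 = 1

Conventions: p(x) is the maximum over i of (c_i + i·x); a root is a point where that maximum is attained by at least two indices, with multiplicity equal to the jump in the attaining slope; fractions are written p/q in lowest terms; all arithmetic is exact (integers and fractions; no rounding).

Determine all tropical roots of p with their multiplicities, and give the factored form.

hull edge (i=0, c=-3) to (i=1, c=3): slope 6, span 1
hull edge (i=1, c=3) to (i=2, c=1): slope -2, span 1
Factored form: p(x) = 1 ⊗ (x ⊕ (-6)) ⊗ (x ⊕ 2)
Answer: roots = -6 (mult 1), 2 (mult 1)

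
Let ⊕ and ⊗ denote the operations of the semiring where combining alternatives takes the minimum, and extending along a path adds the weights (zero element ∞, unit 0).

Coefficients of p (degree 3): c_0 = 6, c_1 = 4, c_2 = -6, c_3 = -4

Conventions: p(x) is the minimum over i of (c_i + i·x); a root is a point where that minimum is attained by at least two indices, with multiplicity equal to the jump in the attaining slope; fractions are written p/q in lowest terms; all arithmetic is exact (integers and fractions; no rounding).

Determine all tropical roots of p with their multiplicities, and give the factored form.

hull edge (i=0, c=6) to (i=2, c=-6): slope -6, span 2
hull edge (i=2, c=-6) to (i=3, c=-4): slope 2, span 1
Factored form: p(x) = -4 ⊗ (x ⊕ (-2)) ⊗ (x ⊕ 6) ⊗ (x ⊕ 6)
Answer: roots = -2 (mult 1), 6 (mult 2)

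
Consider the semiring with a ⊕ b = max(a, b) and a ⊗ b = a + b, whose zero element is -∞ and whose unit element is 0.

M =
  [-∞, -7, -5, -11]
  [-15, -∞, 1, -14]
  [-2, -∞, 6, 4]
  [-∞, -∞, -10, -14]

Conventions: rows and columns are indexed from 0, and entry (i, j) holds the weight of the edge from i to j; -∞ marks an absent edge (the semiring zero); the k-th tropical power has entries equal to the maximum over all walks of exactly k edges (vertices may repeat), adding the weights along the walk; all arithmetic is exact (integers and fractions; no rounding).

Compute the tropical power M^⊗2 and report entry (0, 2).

M^⊗2:
  [-7, -∞, 1, -1]
  [-1, -22, 7, 5]
  [4, -9, 12, 10]
  [-12, -∞, -4, -6]
Key observation: the optimum is the walk 0->2->2, with weight (-5) + 6 = 1.
Optimal value attained by: walk 0->2->2.
Answer: (M^⊗2)[0][2] = 1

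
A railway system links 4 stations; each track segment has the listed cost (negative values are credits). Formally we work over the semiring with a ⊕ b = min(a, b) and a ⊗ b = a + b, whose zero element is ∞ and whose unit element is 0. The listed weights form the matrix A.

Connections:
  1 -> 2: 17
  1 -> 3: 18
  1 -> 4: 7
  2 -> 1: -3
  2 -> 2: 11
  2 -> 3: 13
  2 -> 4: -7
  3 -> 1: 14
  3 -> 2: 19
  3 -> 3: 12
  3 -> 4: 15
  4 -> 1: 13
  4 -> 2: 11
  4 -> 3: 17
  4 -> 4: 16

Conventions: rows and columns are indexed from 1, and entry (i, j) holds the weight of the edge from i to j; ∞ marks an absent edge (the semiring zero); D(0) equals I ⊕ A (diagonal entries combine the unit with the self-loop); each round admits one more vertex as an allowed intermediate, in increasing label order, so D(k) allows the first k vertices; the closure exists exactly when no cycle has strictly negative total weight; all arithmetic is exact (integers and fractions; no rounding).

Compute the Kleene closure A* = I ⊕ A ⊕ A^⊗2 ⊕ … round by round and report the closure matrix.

D(0):
  [0, 17, 18, 7]
  [-3, 0, 13, -7]
  [14, 19, 0, 15]
  [13, 11, 17, 0]
D(1):
  [0, 17, 18, 7]
  [-3, 0, 13, -7]
  [14, 19, 0, 15]
  [13, 11, 17, 0]
D(2):
  [0, 17, 18, 7]
  [-3, 0, 13, -7]
  [14, 19, 0, 12]
  [8, 11, 17, 0]
D(3):
  [0, 17, 18, 7]
  [-3, 0, 13, -7]
  [14, 19, 0, 12]
  [8, 11, 17, 0]
D(4):
  [0, 17, 18, 7]
  [-3, 0, 10, -7]
  [14, 19, 0, 12]
  [8, 11, 17, 0]
Answer: A* = [[0, 17, 18, 7], [-3, 0, 10, -7], [14, 19, 0, 12], [8, 11, 17, 0]]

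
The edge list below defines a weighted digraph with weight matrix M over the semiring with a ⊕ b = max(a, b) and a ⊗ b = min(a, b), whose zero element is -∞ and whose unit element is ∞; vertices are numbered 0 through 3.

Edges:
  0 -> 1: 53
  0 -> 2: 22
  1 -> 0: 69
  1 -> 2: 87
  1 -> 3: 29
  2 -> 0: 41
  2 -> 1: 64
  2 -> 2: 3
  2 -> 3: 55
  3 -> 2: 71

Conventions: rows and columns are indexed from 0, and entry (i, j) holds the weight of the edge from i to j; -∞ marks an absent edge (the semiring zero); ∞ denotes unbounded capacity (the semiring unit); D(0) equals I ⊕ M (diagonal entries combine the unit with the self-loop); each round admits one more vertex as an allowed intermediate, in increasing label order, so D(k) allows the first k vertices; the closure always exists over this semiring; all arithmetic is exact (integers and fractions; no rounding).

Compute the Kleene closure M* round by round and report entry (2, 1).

D(0):
  [∞, 53, 22, -∞]
  [69, ∞, 87, 29]
  [41, 64, ∞, 55]
  [-∞, -∞, 71, ∞]
D(1):
  [∞, 53, 22, -∞]
  [69, ∞, 87, 29]
  [41, 64, ∞, 55]
  [-∞, -∞, 71, ∞]
D(2):
  [∞, 53, 53, 29]
  [69, ∞, 87, 29]
  [64, 64, ∞, 55]
  [-∞, -∞, 71, ∞]
D(3):
  [∞, 53, 53, 53]
  [69, ∞, 87, 55]
  [64, 64, ∞, 55]
  [64, 64, 71, ∞]
D(4):
  [∞, 53, 53, 53]
  [69, ∞, 87, 55]
  [64, 64, ∞, 55]
  [64, 64, 71, ∞]
Answer: M*[2][1] = 64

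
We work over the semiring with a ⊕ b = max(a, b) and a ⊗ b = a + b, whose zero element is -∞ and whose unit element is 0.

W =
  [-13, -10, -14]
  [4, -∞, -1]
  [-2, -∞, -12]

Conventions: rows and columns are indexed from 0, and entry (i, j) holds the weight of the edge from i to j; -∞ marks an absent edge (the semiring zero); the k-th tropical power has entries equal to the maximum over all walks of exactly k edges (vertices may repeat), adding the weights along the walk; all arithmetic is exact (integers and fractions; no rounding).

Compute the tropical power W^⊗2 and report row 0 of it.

W^⊗2:
  [-6, -23, -11]
  [-3, -6, -10]
  [-14, -12, -16]
Answer: row 0 of W^⊗2 = [-6, -23, -11]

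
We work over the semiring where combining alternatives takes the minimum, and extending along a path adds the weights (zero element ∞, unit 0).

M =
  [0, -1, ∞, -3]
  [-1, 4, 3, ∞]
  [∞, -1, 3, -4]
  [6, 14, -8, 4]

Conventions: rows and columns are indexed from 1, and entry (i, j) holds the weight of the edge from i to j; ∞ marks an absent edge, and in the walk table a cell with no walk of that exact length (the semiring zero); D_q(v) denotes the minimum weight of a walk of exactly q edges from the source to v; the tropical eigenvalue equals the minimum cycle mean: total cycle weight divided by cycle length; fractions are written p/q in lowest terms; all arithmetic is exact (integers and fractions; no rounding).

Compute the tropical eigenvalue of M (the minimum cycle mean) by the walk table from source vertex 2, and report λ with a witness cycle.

q=0: [∞, 0, ∞, ∞]
q=1: [-1, 4, 3, ∞]
q=2: [-1, -2, 6, -4]
q=3: [-3, -2, -12, -4]
q=4: [-3, -13, -12, -16]
Optimal cycle mean attained by: cycle 3->4->3, total (-4) + (-8), length 2.
Answer: λ = -6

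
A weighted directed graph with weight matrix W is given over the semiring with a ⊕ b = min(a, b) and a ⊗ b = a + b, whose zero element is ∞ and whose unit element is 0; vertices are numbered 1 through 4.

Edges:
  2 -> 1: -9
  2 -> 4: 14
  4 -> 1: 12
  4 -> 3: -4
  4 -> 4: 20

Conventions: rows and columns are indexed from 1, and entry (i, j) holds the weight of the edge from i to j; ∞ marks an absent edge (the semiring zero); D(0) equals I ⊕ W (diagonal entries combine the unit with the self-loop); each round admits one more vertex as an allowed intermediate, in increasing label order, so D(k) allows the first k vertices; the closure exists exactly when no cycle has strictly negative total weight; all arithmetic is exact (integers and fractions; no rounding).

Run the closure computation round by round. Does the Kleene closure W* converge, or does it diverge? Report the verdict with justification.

D(0):
  [0, ∞, ∞, ∞]
  [-9, 0, ∞, 14]
  [∞, ∞, 0, ∞]
  [12, ∞, -4, 0]
D(1):
  [0, ∞, ∞, ∞]
  [-9, 0, ∞, 14]
  [∞, ∞, 0, ∞]
  [12, ∞, -4, 0]
D(2):
  [0, ∞, ∞, ∞]
  [-9, 0, ∞, 14]
  [∞, ∞, 0, ∞]
  [12, ∞, -4, 0]
D(3):
  [0, ∞, ∞, ∞]
  [-9, 0, ∞, 14]
  [∞, ∞, 0, ∞]
  [12, ∞, -4, 0]
D(4):
  [0, ∞, ∞, ∞]
  [-9, 0, 10, 14]
  [∞, ∞, 0, ∞]
  [12, ∞, -4, 0]
Key observation: every diagonal entry stays at the unit through all rounds, so no improving cycle exists.
Answer: CONVERGES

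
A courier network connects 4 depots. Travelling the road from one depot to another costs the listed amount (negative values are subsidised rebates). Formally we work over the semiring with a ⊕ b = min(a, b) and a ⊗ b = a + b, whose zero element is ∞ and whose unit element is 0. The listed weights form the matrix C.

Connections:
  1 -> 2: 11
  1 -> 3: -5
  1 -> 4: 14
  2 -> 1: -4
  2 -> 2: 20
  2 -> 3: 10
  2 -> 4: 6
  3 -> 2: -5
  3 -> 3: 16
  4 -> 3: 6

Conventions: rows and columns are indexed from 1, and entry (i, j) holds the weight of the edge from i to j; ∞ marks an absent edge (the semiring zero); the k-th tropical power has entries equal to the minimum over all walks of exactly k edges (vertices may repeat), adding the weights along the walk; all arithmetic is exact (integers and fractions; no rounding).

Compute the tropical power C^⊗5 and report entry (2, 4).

C^⊗2:
  [7, -10, 11, 17]
  [16, 5, -9, 10]
  [-9, 11, 5, 1]
  [∞, 1, 22, ∞]
C^⊗3:
  [-14, 6, 0, -4]
  [1, -14, 7, 11]
  [7, 0, -14, 5]
  [-3, 17, 11, 7]
C^⊗4:
  [2, -5, -19, 0]
  [-18, 2, -4, -8]
  [-4, -19, 2, 6]
  [13, 6, -8, 11]
C^⊗5:
  [-9, -24, -3, 1]
  [-2, -9, -23, -4]
  [-23, -3, -9, -13]
  [2, -13, 8, 12]
Key observation: the optimum is the walk 2->1->3->2->1->4, with weight (-4) + (-5) + (-5) + (-4) + 14 = -4.
Optimal value attained by: walk 2->1->3->2->1->4.
Answer: (C^⊗5)[2][4] = -4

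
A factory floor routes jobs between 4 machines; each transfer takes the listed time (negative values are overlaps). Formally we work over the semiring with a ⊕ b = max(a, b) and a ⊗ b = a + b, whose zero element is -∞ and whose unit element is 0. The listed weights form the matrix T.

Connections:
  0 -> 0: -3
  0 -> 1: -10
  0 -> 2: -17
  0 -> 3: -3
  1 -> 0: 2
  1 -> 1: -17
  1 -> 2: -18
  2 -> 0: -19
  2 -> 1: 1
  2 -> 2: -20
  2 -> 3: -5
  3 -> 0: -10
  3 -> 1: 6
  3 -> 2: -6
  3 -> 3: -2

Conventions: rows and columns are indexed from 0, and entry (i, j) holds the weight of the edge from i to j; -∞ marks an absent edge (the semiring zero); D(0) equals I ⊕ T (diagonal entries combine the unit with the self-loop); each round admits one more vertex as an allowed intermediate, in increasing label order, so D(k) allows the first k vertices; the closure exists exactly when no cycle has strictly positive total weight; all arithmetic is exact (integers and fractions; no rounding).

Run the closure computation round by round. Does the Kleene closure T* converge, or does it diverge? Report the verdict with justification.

D(0):
  [0, -10, -17, -3]
  [2, 0, -18, -∞]
  [-19, 1, 0, -5]
  [-10, 6, -6, 0]
D(1):
  [0, -10, -17, -3]
  [2, 0, -15, -1]
  [-19, 1, 0, -5]
  [-10, 6, -6, 0]
Detection: at round 2, diagonal entry (3, 3) turns strictly positive.
Key observation: the cycle 3->1->0->3 has total weight 6 + 2 + (-3), which is strictly positive.
Answer: DIVERGES — positive cycle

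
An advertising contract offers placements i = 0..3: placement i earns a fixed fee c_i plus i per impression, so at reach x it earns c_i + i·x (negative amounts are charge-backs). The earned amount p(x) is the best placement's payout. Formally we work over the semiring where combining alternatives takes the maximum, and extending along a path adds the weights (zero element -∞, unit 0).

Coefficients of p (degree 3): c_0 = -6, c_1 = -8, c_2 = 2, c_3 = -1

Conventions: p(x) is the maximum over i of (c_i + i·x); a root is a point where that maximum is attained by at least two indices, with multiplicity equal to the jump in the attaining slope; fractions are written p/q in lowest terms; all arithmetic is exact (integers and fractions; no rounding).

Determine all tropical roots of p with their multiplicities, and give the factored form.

hull edge (i=0, c=-6) to (i=2, c=2): slope 4, span 2
hull edge (i=2, c=2) to (i=3, c=-1): slope -3, span 1
Factored form: p(x) = -1 ⊗ (x ⊕ (-4)) ⊗ (x ⊕ (-4)) ⊗ (x ⊕ 3)
Answer: roots = -4 (mult 2), 3 (mult 1)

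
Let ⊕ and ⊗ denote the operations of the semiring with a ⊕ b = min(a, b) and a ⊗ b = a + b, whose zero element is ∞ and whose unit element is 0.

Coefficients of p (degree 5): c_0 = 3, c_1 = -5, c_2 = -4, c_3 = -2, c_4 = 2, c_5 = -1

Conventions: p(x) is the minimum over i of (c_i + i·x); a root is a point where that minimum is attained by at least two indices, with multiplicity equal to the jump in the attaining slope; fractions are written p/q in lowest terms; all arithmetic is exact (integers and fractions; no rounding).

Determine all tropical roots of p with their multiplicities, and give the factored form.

hull edge (i=0, c=3) to (i=1, c=-5): slope -8, span 1
hull edge (i=1, c=-5) to (i=5, c=-1): slope 1, span 4
Factored form: p(x) = -1 ⊗ (x ⊕ (-1)) ⊗ (x ⊕ (-1)) ⊗ (x ⊕ (-1)) ⊗ (x ⊕ (-1)) ⊗ (x ⊕ 8)
Answer: roots = -1 (mult 4), 8 (mult 1)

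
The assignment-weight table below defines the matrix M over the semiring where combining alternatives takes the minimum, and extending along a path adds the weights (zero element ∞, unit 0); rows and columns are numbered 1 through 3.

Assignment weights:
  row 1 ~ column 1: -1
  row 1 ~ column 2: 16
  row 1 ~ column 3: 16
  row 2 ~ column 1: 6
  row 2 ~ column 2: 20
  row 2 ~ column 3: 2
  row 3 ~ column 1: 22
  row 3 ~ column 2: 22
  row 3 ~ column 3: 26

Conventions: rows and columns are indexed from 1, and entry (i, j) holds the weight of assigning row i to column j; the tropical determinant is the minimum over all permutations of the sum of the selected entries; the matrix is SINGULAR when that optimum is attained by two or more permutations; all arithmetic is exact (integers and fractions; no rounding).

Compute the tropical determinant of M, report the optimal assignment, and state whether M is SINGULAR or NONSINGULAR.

σ = (1, 2, 3): (-1) + 20 + 26 = 45
σ = (1, 3, 2): (-1) + 2 + 22 = 23
σ = (2, 1, 3): 16 + 6 + 26 = 48
σ = (2, 3, 1): 16 + 2 + 22 = 40
σ = (3, 1, 2): 16 + 6 + 22 = 44
σ = (3, 2, 1): 16 + 20 + 22 = 58
Optimal value attained by: σ = (1, 3, 2).
Answer: det⊕(M) = 23; verdict: NONSINGULAR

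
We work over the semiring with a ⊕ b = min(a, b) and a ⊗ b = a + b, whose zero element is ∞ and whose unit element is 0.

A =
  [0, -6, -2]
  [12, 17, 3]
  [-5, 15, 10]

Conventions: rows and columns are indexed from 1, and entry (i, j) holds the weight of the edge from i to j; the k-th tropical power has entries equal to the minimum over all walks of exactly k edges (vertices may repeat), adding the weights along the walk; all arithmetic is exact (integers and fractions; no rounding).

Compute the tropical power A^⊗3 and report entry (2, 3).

A^⊗2:
  [-7, -6, -3]
  [-2, 6, 10]
  [-5, -11, -7]
A^⊗3:
  [-8, -13, -9]
  [-2, -8, -4]
  [-12, -11, -8]
Key observation: the optimum is the walk 2->3->1->3, with weight 3 + (-5) + (-2) = -4.
Optimal value attained by: walk 2->3->1->3.
Answer: (A^⊗3)[2][3] = -4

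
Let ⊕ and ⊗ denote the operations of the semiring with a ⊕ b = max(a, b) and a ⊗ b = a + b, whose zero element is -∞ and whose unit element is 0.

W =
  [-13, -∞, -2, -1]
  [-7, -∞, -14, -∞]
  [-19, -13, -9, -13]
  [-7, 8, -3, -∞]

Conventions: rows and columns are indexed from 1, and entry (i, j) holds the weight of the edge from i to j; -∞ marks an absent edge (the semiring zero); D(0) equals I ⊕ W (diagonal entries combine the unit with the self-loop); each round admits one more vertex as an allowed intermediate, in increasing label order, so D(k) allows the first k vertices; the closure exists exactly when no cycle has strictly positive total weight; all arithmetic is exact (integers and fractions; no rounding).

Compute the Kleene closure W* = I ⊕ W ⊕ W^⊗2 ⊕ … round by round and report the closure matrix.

D(0):
  [0, -∞, -2, -1]
  [-7, 0, -14, -∞]
  [-19, -13, 0, -13]
  [-7, 8, -3, 0]
D(1):
  [0, -∞, -2, -1]
  [-7, 0, -9, -8]
  [-19, -13, 0, -13]
  [-7, 8, -3, 0]
D(2):
  [0, -∞, -2, -1]
  [-7, 0, -9, -8]
  [-19, -13, 0, -13]
  [1, 8, -1, 0]
D(3):
  [0, -15, -2, -1]
  [-7, 0, -9, -8]
  [-19, -13, 0, -13]
  [1, 8, -1, 0]
D(4):
  [0, 7, -2, -1]
  [-7, 0, -9, -8]
  [-12, -5, 0, -13]
  [1, 8, -1, 0]
Answer: W* = [[0, 7, -2, -1], [-7, 0, -9, -8], [-12, -5, 0, -13], [1, 8, -1, 0]]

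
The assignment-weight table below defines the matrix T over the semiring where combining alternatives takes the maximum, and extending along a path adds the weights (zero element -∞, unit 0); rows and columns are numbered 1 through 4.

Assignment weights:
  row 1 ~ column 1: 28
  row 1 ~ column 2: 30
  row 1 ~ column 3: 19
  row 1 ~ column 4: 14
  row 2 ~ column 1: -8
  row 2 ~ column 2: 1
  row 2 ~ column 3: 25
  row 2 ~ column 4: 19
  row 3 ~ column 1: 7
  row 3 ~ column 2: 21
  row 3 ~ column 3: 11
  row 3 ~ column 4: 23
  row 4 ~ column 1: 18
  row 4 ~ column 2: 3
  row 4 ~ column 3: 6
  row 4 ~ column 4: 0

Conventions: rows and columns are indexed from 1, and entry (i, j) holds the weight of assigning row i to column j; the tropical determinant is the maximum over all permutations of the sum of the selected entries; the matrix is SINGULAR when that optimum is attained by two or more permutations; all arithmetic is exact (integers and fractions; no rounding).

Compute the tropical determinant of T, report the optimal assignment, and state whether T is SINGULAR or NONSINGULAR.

σ = (1, 2, 3, 4): 28 + 1 + 11 + 0 = 40
σ = (1, 2, 4, 3): 28 + 1 + 23 + 6 = 58
σ = (1, 3, 2, 4): 28 + 25 + 21 + 0 = 74
σ = (1, 3, 4, 2): 28 + 25 + 23 + 3 = 79
σ = (1, 4, 2, 3): 28 + 19 + 21 + 6 = 74
σ = (1, 4, 3, 2): 28 + 19 + 11 + 3 = 61
σ = (2, 1, 3, 4): 30 + (-8) + 11 + 0 = 33
σ = (2, 1, 4, 3): 30 + (-8) + 23 + 6 = 51
σ = (2, 3, 1, 4): 30 + 25 + 7 + 0 = 62
σ = (2, 3, 4, 1): 30 + 25 + 23 + 18 = 96
σ = (2, 4, 1, 3): 30 + 19 + 7 + 6 = 62
σ = (2, 4, 3, 1): 30 + 19 + 11 + 18 = 78
σ = (3, 1, 2, 4): 19 + (-8) + 21 + 0 = 32
σ = (3, 1, 4, 2): 19 + (-8) + 23 + 3 = 37
σ = (3, 2, 1, 4): 19 + 1 + 7 + 0 = 27
σ = (3, 2, 4, 1): 19 + 1 + 23 + 18 = 61
σ = (3, 4, 1, 2): 19 + 19 + 7 + 3 = 48
σ = (3, 4, 2, 1): 19 + 19 + 21 + 18 = 77
σ = (4, 1, 2, 3): 14 + (-8) + 21 + 6 = 33
σ = (4, 1, 3, 2): 14 + (-8) + 11 + 3 = 20
σ = (4, 2, 1, 3): 14 + 1 + 7 + 6 = 28
σ = (4, 2, 3, 1): 14 + 1 + 11 + 18 = 44
σ = (4, 3, 1, 2): 14 + 25 + 7 + 3 = 49
σ = (4, 3, 2, 1): 14 + 25 + 21 + 18 = 78
Optimal value attained by: σ = (2, 3, 4, 1).
Answer: det⊕(T) = 96; verdict: NONSINGULAR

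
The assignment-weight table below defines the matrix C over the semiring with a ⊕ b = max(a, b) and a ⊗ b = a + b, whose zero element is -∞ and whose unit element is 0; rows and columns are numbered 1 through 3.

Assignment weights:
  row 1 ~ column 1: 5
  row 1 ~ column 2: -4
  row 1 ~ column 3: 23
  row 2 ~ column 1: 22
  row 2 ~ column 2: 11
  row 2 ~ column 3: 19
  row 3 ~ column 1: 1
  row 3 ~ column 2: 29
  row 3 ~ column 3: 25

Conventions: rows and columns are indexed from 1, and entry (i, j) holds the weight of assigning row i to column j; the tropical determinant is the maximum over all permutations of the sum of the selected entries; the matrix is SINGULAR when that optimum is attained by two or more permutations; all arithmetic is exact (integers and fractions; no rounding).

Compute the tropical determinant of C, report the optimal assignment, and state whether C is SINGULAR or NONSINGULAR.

σ = (1, 2, 3): 5 + 11 + 25 = 41
σ = (1, 3, 2): 5 + 19 + 29 = 53
σ = (2, 1, 3): (-4) + 22 + 25 = 43
σ = (2, 3, 1): (-4) + 19 + 1 = 16
σ = (3, 1, 2): 23 + 22 + 29 = 74
σ = (3, 2, 1): 23 + 11 + 1 = 35
Optimal value attained by: σ = (3, 1, 2).
Answer: det⊕(C) = 74; verdict: NONSINGULAR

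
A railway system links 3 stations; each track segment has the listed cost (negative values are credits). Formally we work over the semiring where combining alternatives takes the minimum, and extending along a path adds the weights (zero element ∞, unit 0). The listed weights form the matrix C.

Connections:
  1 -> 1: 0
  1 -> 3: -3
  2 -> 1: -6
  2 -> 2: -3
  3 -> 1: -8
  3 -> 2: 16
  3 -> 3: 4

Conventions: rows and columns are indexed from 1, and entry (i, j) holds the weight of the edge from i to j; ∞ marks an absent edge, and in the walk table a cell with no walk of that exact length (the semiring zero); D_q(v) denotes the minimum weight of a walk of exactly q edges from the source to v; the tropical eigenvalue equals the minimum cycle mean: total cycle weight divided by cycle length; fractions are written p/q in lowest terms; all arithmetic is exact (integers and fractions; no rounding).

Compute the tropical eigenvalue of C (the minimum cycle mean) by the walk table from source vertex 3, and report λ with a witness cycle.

q=0: [∞, ∞, 0]
q=1: [-8, 16, 4]
q=2: [-8, 13, -11]
q=3: [-19, 5, -11]
Optimal cycle mean attained by: cycle 1->3->1, total (-3) + (-8), length 2.
Answer: λ = -11/2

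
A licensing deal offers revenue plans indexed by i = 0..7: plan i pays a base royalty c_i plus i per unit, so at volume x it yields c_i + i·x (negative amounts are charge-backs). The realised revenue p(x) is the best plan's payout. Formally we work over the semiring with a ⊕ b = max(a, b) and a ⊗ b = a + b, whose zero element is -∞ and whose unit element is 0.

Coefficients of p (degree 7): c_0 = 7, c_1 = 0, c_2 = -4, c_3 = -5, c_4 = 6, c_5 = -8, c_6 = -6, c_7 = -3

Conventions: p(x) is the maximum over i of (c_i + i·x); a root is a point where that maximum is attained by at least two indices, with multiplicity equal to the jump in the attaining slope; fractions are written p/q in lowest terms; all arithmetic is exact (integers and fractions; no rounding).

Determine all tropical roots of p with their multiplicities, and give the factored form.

hull edge (i=0, c=7) to (i=4, c=6): slope -1/4, span 4
hull edge (i=4, c=6) to (i=7, c=-3): slope -3, span 3
Factored form: p(x) = -3 ⊗ (x ⊕ 1/4) ⊗ (x ⊕ 1/4) ⊗ (x ⊕ 1/4) ⊗ (x ⊕ 1/4) ⊗ (x ⊕ 3) ⊗ (x ⊕ 3) ⊗ (x ⊕ 3)
Answer: roots = 1/4 (mult 4), 3 (mult 3)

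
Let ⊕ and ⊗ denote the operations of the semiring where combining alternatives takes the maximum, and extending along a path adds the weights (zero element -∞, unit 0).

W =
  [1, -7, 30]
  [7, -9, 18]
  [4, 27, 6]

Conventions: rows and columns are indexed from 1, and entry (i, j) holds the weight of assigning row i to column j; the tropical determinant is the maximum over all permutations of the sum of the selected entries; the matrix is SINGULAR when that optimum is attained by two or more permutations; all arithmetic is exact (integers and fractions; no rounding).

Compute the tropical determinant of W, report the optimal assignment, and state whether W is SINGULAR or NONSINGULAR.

σ = (1, 2, 3): 1 + (-9) + 6 = -2
σ = (1, 3, 2): 1 + 18 + 27 = 46
σ = (2, 1, 3): (-7) + 7 + 6 = 6
σ = (2, 3, 1): (-7) + 18 + 4 = 15
σ = (3, 1, 2): 30 + 7 + 27 = 64
σ = (3, 2, 1): 30 + (-9) + 4 = 25
Optimal value attained by: σ = (3, 1, 2).
Answer: det⊕(W) = 64; verdict: NONSINGULAR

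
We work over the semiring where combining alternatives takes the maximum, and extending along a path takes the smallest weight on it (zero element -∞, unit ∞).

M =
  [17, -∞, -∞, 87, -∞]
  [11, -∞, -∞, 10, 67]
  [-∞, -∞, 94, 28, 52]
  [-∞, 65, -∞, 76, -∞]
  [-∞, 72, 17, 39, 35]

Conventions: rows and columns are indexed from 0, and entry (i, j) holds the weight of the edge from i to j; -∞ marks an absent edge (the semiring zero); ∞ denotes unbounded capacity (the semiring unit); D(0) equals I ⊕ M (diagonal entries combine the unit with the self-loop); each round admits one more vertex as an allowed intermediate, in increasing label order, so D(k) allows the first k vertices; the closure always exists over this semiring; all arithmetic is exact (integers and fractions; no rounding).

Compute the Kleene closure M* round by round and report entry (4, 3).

D(0):
  [∞, -∞, -∞, 87, -∞]
  [11, ∞, -∞, 10, 67]
  [-∞, -∞, ∞, 28, 52]
  [-∞, 65, -∞, ∞, -∞]
  [-∞, 72, 17, 39, ∞]
D(1):
  [∞, -∞, -∞, 87, -∞]
  [11, ∞, -∞, 11, 67]
  [-∞, -∞, ∞, 28, 52]
  [-∞, 65, -∞, ∞, -∞]
  [-∞, 72, 17, 39, ∞]
D(2):
  [∞, -∞, -∞, 87, -∞]
  [11, ∞, -∞, 11, 67]
  [-∞, -∞, ∞, 28, 52]
  [11, 65, -∞, ∞, 65]
  [11, 72, 17, 39, ∞]
D(3):
  [∞, -∞, -∞, 87, -∞]
  [11, ∞, -∞, 11, 67]
  [-∞, -∞, ∞, 28, 52]
  [11, 65, -∞, ∞, 65]
  [11, 72, 17, 39, ∞]
D(4):
  [∞, 65, -∞, 87, 65]
  [11, ∞, -∞, 11, 67]
  [11, 28, ∞, 28, 52]
  [11, 65, -∞, ∞, 65]
  [11, 72, 17, 39, ∞]
D(5):
  [∞, 65, 17, 87, 65]
  [11, ∞, 17, 39, 67]
  [11, 52, ∞, 39, 52]
  [11, 65, 17, ∞, 65]
  [11, 72, 17, 39, ∞]
Answer: M*[4][3] = 39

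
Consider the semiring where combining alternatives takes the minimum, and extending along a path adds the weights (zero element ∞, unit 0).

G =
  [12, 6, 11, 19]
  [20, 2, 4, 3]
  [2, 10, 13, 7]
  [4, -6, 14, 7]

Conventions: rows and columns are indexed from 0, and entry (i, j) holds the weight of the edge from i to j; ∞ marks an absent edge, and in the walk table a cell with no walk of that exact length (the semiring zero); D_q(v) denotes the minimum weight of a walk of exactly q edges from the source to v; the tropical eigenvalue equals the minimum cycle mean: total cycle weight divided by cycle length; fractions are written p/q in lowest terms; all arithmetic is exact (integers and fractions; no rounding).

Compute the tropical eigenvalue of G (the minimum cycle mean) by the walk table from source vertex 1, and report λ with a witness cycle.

q=0: [∞, 0, ∞, ∞]
q=1: [20, 2, 4, 3]
q=2: [6, -3, 6, 5]
q=3: [8, -1, 1, 0]
q=4: [3, -6, 3, 2]
Optimal cycle mean attained by: cycle 1->3->1, total 3 + (-6), length 2.
Answer: λ = -3/2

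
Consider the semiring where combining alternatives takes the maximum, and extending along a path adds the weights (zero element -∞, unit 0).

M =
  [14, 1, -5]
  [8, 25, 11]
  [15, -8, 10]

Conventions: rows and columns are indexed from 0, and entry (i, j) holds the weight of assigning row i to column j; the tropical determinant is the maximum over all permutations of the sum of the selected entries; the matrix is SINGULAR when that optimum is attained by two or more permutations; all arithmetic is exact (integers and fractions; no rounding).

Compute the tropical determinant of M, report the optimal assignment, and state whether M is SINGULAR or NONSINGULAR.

σ = (0, 1, 2): 14 + 25 + 10 = 49
σ = (0, 2, 1): 14 + 11 + (-8) = 17
σ = (1, 0, 2): 1 + 8 + 10 = 19
σ = (1, 2, 0): 1 + 11 + 15 = 27
σ = (2, 0, 1): (-5) + 8 + (-8) = -5
σ = (2, 1, 0): (-5) + 25 + 15 = 35
Optimal value attained by: σ = (0, 1, 2).
Answer: det⊕(M) = 49; verdict: NONSINGULAR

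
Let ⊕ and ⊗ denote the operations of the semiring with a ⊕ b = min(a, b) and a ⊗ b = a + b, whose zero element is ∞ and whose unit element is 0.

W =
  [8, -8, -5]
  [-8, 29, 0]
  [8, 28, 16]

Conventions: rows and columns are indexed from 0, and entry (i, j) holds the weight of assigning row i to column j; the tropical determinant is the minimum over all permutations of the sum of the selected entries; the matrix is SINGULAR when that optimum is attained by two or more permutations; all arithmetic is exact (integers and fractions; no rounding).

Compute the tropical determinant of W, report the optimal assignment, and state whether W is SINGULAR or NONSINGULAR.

σ = (0, 1, 2): 8 + 29 + 16 = 53
σ = (0, 2, 1): 8 + 0 + 28 = 36
σ = (1, 0, 2): (-8) + (-8) + 16 = 0
σ = (1, 2, 0): (-8) + 0 + 8 = 0
σ = (2, 0, 1): (-5) + (-8) + 28 = 15
σ = (2, 1, 0): (-5) + 29 + 8 = 32
Optimal value attained by: σ = (1, 0, 2).
Answer: det⊕(W) = 0; verdict: SINGULAR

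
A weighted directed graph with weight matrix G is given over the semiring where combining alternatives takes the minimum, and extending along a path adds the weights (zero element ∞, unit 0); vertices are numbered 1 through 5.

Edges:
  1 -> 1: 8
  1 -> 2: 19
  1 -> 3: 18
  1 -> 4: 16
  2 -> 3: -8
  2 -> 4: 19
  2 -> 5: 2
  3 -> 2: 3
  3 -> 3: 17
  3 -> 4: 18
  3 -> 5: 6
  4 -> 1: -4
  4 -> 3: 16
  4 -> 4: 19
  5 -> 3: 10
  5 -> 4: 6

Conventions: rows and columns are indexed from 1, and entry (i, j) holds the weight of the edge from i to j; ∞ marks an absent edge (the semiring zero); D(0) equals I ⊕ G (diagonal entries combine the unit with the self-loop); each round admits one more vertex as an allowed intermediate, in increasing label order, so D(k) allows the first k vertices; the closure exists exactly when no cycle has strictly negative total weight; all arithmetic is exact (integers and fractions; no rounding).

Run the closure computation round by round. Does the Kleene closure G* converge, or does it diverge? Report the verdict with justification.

D(0):
  [0, 19, 18, 16, ∞]
  [∞, 0, -8, 19, 2]
  [∞, 3, 0, 18, 6]
  [-4, ∞, 16, 0, ∞]
  [∞, ∞, 10, 6, 0]
D(1):
  [0, 19, 18, 16, ∞]
  [∞, 0, -8, 19, 2]
  [∞, 3, 0, 18, 6]
  [-4, 15, 14, 0, ∞]
  [∞, ∞, 10, 6, 0]
Detection: at round 2, diagonal entry (3, 3) turns strictly negative.
Key observation: the cycle 3->2->3 has total weight 3 + (-8), which is strictly negative.
Answer: DIVERGES — negative cycle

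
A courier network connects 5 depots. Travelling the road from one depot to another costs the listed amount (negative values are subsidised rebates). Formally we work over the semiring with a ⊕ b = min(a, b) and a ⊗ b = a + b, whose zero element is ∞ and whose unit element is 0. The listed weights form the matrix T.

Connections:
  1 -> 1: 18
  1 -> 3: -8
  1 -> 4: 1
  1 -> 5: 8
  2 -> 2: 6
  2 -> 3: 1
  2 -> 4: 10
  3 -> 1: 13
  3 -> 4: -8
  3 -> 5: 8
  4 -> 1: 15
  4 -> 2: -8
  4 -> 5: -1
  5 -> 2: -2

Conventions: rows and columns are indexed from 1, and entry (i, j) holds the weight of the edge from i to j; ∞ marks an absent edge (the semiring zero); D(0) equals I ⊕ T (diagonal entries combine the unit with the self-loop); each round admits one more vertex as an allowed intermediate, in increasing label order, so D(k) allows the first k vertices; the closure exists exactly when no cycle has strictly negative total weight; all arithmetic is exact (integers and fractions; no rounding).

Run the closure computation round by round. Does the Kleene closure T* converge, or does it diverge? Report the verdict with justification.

D(0):
  [0, ∞, -8, 1, 8]
  [∞, 0, 1, 10, ∞]
  [13, ∞, 0, -8, 8]
  [15, -8, ∞, 0, -1]
  [∞, -2, ∞, ∞, 0]
D(1):
  [0, ∞, -8, 1, 8]
  [∞, 0, 1, 10, ∞]
  [13, ∞, 0, -8, 8]
  [15, -8, 7, 0, -1]
  [∞, -2, ∞, ∞, 0]
D(2):
  [0, ∞, -8, 1, 8]
  [∞, 0, 1, 10, ∞]
  [13, ∞, 0, -8, 8]
  [15, -8, -7, 0, -1]
  [∞, -2, -1, 8, 0]
Detection: at round 3, diagonal entry (4, 4) turns strictly negative.
Key observation: the cycle 4->1->3->4 has total weight 15 + (-8) + (-8), which is strictly negative.
Answer: DIVERGES — negative cycle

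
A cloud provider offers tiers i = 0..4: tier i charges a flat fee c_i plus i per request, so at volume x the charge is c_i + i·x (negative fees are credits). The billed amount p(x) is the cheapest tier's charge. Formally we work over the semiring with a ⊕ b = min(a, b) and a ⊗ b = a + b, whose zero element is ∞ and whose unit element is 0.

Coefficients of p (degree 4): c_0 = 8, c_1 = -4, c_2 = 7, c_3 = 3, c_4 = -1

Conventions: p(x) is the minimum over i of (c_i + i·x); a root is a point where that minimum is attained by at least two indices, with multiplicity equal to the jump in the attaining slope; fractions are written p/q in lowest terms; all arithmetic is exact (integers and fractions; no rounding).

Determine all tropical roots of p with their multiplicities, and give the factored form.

hull edge (i=0, c=8) to (i=1, c=-4): slope -12, span 1
hull edge (i=1, c=-4) to (i=4, c=-1): slope 1, span 3
Factored form: p(x) = -1 ⊗ (x ⊕ (-1)) ⊗ (x ⊕ (-1)) ⊗ (x ⊕ (-1)) ⊗ (x ⊕ 12)
Answer: roots = -1 (mult 3), 12 (mult 1)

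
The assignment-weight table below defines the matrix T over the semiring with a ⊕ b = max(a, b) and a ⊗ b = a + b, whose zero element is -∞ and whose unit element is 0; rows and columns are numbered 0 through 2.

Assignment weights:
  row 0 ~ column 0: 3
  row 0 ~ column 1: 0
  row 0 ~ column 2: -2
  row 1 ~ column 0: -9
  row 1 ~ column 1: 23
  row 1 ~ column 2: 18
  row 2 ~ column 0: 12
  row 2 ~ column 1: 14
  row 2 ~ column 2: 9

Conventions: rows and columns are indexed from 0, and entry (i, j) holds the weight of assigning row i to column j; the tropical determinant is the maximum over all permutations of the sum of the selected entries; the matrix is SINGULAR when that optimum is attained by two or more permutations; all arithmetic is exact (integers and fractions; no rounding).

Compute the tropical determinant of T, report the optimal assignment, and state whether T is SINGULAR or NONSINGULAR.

σ = (0, 1, 2): 3 + 23 + 9 = 35
σ = (0, 2, 1): 3 + 18 + 14 = 35
σ = (1, 0, 2): 0 + (-9) + 9 = 0
σ = (1, 2, 0): 0 + 18 + 12 = 30
σ = (2, 0, 1): (-2) + (-9) + 14 = 3
σ = (2, 1, 0): (-2) + 23 + 12 = 33
Optimal value attained by: σ = (0, 1, 2).
Answer: det⊕(T) = 35; verdict: SINGULAR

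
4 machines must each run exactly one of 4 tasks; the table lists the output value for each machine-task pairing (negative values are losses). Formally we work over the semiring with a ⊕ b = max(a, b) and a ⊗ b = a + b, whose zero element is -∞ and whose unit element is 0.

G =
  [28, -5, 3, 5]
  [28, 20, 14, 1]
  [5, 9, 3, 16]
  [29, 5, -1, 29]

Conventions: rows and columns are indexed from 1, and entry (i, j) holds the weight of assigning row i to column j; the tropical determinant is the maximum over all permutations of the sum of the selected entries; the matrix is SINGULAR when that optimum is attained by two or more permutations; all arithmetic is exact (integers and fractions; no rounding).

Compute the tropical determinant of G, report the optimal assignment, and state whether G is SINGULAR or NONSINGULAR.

σ = (1, 2, 3, 4): 28 + 20 + 3 + 29 = 80
σ = (1, 2, 4, 3): 28 + 20 + 16 + (-1) = 63
σ = (1, 3, 2, 4): 28 + 14 + 9 + 29 = 80
σ = (1, 3, 4, 2): 28 + 14 + 16 + 5 = 63
σ = (1, 4, 2, 3): 28 + 1 + 9 + (-1) = 37
σ = (1, 4, 3, 2): 28 + 1 + 3 + 5 = 37
σ = (2, 1, 3, 4): (-5) + 28 + 3 + 29 = 55
σ = (2, 1, 4, 3): (-5) + 28 + 16 + (-1) = 38
σ = (2, 3, 1, 4): (-5) + 14 + 5 + 29 = 43
σ = (2, 3, 4, 1): (-5) + 14 + 16 + 29 = 54
σ = (2, 4, 1, 3): (-5) + 1 + 5 + (-1) = 0
σ = (2, 4, 3, 1): (-5) + 1 + 3 + 29 = 28
σ = (3, 1, 2, 4): 3 + 28 + 9 + 29 = 69
σ = (3, 1, 4, 2): 3 + 28 + 16 + 5 = 52
σ = (3, 2, 1, 4): 3 + 20 + 5 + 29 = 57
σ = (3, 2, 4, 1): 3 + 20 + 16 + 29 = 68
σ = (3, 4, 1, 2): 3 + 1 + 5 + 5 = 14
σ = (3, 4, 2, 1): 3 + 1 + 9 + 29 = 42
σ = (4, 1, 2, 3): 5 + 28 + 9 + (-1) = 41
σ = (4, 1, 3, 2): 5 + 28 + 3 + 5 = 41
σ = (4, 2, 1, 3): 5 + 20 + 5 + (-1) = 29
σ = (4, 2, 3, 1): 5 + 20 + 3 + 29 = 57
σ = (4, 3, 1, 2): 5 + 14 + 5 + 5 = 29
σ = (4, 3, 2, 1): 5 + 14 + 9 + 29 = 57
Optimal value attained by: σ = (1, 2, 3, 4).
Answer: det⊕(G) = 80; verdict: SINGULAR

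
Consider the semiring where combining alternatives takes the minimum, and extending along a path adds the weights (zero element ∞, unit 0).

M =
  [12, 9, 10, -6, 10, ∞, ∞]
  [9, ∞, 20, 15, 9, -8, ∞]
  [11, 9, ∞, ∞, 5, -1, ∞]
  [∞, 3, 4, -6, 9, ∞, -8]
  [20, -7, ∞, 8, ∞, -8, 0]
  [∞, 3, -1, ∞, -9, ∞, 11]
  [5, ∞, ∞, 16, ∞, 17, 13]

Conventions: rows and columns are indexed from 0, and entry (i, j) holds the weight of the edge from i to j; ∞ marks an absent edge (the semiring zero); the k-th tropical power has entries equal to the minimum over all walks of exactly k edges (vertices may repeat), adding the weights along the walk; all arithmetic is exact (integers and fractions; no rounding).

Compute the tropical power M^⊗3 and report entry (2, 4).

M^⊗2:
  [18, -3, -2, -12, 3, 1, -14]
  [21, -5, -9, 3, -17, 1, 3]
  [18, -2, -2, 5, -10, -3, 5]
  [-3, -3, -2, -12, 3, -5, -14]
  [2, -5, -9, 2, -17, -15, 0]
  [10, -16, 23, -1, 4, -17, -9]
  [17, 14, 15, -1, 8, 30, 8]
M^⊗3:
  [-9, -9, -8, -18, -8, -11, -20]
  [2, -24, 0, -9, -8, -25, -17]
  [7, -17, -4, -2, -12, -18, -10]
  [-9, -9, -8, -18, -14, -11, -20]
  [2, -24, -16, -9, -24, -25, -17]
  [-7, -14, -18, -7, -26, -24, -9]
  [13, 1, 3, -7, 8, 0, -9]
Key observation: the optimum is the walk 2->4->5->4, with weight 5 + (-8) + (-9) = -12.
Optimal value attained by: walk 2->4->5->4.
Answer: (M^⊗3)[2][4] = -12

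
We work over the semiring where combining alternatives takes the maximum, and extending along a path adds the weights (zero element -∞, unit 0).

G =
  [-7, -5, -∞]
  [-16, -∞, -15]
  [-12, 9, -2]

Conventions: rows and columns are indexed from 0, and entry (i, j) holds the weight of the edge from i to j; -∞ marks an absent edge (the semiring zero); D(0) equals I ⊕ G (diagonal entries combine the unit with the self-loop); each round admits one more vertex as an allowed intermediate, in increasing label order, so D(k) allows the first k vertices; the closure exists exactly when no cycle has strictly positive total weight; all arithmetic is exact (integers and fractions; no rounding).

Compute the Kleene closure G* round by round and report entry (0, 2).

D(0):
  [0, -5, -∞]
  [-16, 0, -15]
  [-12, 9, 0]
D(1):
  [0, -5, -∞]
  [-16, 0, -15]
  [-12, 9, 0]
D(2):
  [0, -5, -20]
  [-16, 0, -15]
  [-7, 9, 0]
D(3):
  [0, -5, -20]
  [-16, 0, -15]
  [-7, 9, 0]
Answer: G*[0][2] = -20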